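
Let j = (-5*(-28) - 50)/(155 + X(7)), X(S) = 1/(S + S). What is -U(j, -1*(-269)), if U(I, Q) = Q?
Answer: -269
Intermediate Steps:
X(S) = 1/(2*S)
j = 1260/2171 (j = (-5*(-28) - 50)/(155 + (1/2)/7) = (140 - 50)/(155 + (1/2)*(1/7)) = 90/(155 + 1/14) = 90/(2171/14) = 90*(14/2171) = 1260/2171 ≈ 0.58038)
-U(j, -1*(-269)) = -(-1)*(-269) = -1*269 = -269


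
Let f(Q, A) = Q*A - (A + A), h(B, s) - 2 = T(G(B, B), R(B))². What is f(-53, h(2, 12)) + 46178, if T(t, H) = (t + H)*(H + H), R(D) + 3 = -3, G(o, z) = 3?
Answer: -25212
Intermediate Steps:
R(D) = -6 (R(D) = -3 - 3 = -6)
T(t, H) = 2*H*(H + t) (T(t, H) = (H + t)*(2*H) = 2*H*(H + t))
h(B, s) = 1298 (h(B, s) = 2 + (2*(-6)*(-6 + 3))² = 2 + (2*(-6)*(-3))² = 2 + 36² = 2 + 1296 = 1298)
f(Q, A) = -2*A + A*Q (f(Q, A) = A*Q - 2*A = -2*A + A*Q)
f(-53, h(2, 12)) + 46178 = 1298*(-2 - 53) + 46178 = 1298*(-55) + 46178 = -71390 + 46178 = -25212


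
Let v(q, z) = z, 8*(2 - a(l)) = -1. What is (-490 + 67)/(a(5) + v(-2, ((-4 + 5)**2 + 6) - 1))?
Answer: -3384/65 ≈ -52.062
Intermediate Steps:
a(l) = 17/8 (a(l) = 2 - 1/8*(-1) = 2 + 1/8 = 17/8)
(-490 + 67)/(a(5) + v(-2, ((-4 + 5)**2 + 6) - 1)) = (-490 + 67)/(17/8 + (((-4 + 5)**2 + 6) - 1)) = -423/(17/8 + ((1**2 + 6) - 1)) = -423/(17/8 + ((1 + 6) - 1)) = -423/(17/8 + (7 - 1)) = -423/(17/8 + 6) = -423/65/8 = -423*8/65 = -3384/65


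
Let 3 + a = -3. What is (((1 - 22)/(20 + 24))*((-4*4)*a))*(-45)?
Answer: 22680/11 ≈ 2061.8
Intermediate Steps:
a = -6 (a = -3 - 3 = -6)
(((1 - 22)/(20 + 24))*((-4*4)*a))*(-45) = (((1 - 22)/(20 + 24))*(-4*4*(-6)))*(-45) = ((-21/44)*(-16*(-6)))*(-45) = (-21*1/44*96)*(-45) = -21/44*96*(-45) = -504/11*(-45) = 22680/11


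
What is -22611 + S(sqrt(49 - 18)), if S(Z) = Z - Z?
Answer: -22611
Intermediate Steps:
S(Z) = 0
-22611 + S(sqrt(49 - 18)) = -22611 + 0 = -22611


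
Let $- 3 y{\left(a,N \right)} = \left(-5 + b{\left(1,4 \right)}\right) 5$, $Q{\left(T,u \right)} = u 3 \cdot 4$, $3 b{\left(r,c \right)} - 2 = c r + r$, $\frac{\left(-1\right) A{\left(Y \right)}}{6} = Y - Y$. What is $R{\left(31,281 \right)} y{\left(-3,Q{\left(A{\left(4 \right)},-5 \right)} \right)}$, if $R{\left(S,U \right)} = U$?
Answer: $\frac{11240}{9} \approx 1248.9$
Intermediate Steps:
$A{\left(Y \right)} = 0$ ($A{\left(Y \right)} = - 6 \left(Y - Y\right) = \left(-6\right) 0 = 0$)
$b{\left(r,c \right)} = \frac{2}{3} + \frac{r}{3} + \frac{c r}{3}$ ($b{\left(r,c \right)} = \frac{2}{3} + \frac{c r + r}{3} = \frac{2}{3} + \frac{r + c r}{3} = \frac{2}{3} + \left(\frac{r}{3} + \frac{c r}{3}\right) = \frac{2}{3} + \frac{r}{3} + \frac{c r}{3}$)
$Q{\left(T,u \right)} = 12 u$ ($Q{\left(T,u \right)} = 3 u 4 = 12 u$)
$y{\left(a,N \right)} = \frac{40}{9}$ ($y{\left(a,N \right)} = - \frac{\left(-5 + \left(\frac{2}{3} + \frac{1}{3} \cdot 1 + \frac{1}{3} \cdot 4 \cdot 1\right)\right) 5}{3} = - \frac{\left(-5 + \left(\frac{2}{3} + \frac{1}{3} + \frac{4}{3}\right)\right) 5}{3} = - \frac{\left(-5 + \frac{7}{3}\right) 5}{3} = - \frac{\left(- \frac{8}{3}\right) 5}{3} = \left(- \frac{1}{3}\right) \left(- \frac{40}{3}\right) = \frac{40}{9}$)
$R{\left(31,281 \right)} y{\left(-3,Q{\left(A{\left(4 \right)},-5 \right)} \right)} = 281 \cdot \frac{40}{9} = \frac{11240}{9}$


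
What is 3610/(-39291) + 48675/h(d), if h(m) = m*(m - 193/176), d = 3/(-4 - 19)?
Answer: 59353453877530/195158397 ≈ 3.0413e+5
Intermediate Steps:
d = -3/23 (d = 3/(-23) = -1/23*3 = -3/23 ≈ -0.13043)
h(m) = m*(-193/176 + m) (h(m) = m*(m - 193*1/176) = m*(m - 193/176) = m*(-193/176 + m))
3610/(-39291) + 48675/h(d) = 3610/(-39291) + 48675/(((1/176)*(-3/23)*(-193 + 176*(-3/23)))) = 3610*(-1/39291) + 48675/(((1/176)*(-3/23)*(-193 - 528/23))) = -3610/39291 + 48675/(((1/176)*(-3/23)*(-4967/23))) = -3610/39291 + 48675/(14901/93104) = -3610/39291 + 48675*(93104/14901) = -3610/39291 + 1510612400/4967 = 59353453877530/195158397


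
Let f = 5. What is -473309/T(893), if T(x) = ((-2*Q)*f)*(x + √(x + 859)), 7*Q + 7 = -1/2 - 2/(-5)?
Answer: -422664937/8070641 + 946618*√438/8070641 ≈ -49.916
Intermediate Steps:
Q = -71/70 (Q = -1 + (-1/2 - 2/(-5))/7 = -1 + (-1*½ - 2*(-⅕))/7 = -1 + (-½ + ⅖)/7 = -1 + (⅐)*(-⅒) = -1 - 1/70 = -71/70 ≈ -1.0143)
T(x) = 71*x/7 + 71*√(859 + x)/7 (T(x) = (-2*(-71/70)*5)*(x + √(x + 859)) = ((71/35)*5)*(x + √(859 + x)) = 71*(x + √(859 + x))/7 = 71*x/7 + 71*√(859 + x)/7)
-473309/T(893) = -473309/((71/7)*893 + 71*√(859 + 893)/7) = -473309/(63403/7 + 71*√1752/7) = -473309/(63403/7 + 71*(2*√438)/7) = -473309/(63403/7 + 142*√438/7)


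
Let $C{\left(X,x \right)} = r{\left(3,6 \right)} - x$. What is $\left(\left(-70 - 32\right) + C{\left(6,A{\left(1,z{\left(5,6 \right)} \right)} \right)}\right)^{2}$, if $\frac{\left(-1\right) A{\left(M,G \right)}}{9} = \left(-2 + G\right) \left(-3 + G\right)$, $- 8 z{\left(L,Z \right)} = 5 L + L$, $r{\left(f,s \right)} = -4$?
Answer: $\frac{15155449}{256} \approx 59201.0$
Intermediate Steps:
$z{\left(L,Z \right)} = - \frac{3 L}{4}$ ($z{\left(L,Z \right)} = - \frac{5 L + L}{8} = - \frac{6 L}{8} = - \frac{3 L}{4}$)
$A{\left(M,G \right)} = - 9 \left(-3 + G\right) \left(-2 + G\right)$ ($A{\left(M,G \right)} = - 9 \left(-2 + G\right) \left(-3 + G\right) = - 9 \left(-3 + G\right) \left(-2 + G\right)$)
$C{\left(X,x \right)} = -4 - x$
$\left(\left(-70 - 32\right) + C{\left(6,A{\left(1,z{\left(5,6 \right)} \right)} \right)}\right)^{2} = \left(\left(-70 - 32\right) - \left(-50 - \frac{2025}{16} + 45 \left(- \frac{3}{4}\right) 5\right)\right)^{2} = \left(\left(-70 - 32\right) - \left(-50 - \frac{2025}{16} - \frac{675}{4}\right)\right)^{2} = \left(-102 - \left(- \frac{875}{4} - \frac{2025}{16}\right)\right)^{2} = \left(-102 - - \frac{5525}{16}\right)^{2} = \left(-102 + \left(-4 + \frac{5589}{16}\right)\right)^{2} = \left(-102 + \frac{5525}{16}\right)^{2} = \left(\frac{3893}{16}\right)^{2} = \frac{15155449}{256}$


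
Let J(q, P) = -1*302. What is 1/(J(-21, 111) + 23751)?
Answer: 1/23449 ≈ 4.2646e-5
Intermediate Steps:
J(q, P) = -302
1/(J(-21, 111) + 23751) = 1/(-302 + 23751) = 1/23449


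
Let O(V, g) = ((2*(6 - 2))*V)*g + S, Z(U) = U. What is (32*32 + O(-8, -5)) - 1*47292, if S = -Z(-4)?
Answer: -45944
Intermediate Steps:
S = 4 (S = -1*(-4) = 4)
O(V, g) = 4 + 8*V*g (O(V, g) = ((2*(6 - 2))*V)*g + 4 = ((2*4)*V)*g + 4 = (8*V)*g + 4 = 8*V*g + 4 = 4 + 8*V*g)
(32*32 + O(-8, -5)) - 1*47292 = (32*32 + (4 + 8*(-8)*(-5))) - 1*47292 = (1024 + (4 + 320)) - 47292 = (1024 + 324) - 47292 = 1348 - 47292 = -45944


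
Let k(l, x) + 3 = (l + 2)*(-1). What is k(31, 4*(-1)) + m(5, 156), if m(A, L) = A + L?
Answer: 125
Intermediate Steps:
k(l, x) = -5 - l (k(l, x) = -3 + (l + 2)*(-1) = -3 + (2 + l)*(-1) = -3 + (-2 - l) = -5 - l)
k(31, 4*(-1)) + m(5, 156) = (-5 - 1*31) + (5 + 156) = (-5 - 31) + 161 = -36 + 161 = 125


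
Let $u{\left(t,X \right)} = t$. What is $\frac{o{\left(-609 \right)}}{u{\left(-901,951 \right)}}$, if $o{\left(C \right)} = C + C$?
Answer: $\frac{1218}{901} \approx 1.3518$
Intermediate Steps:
$o{\left(C \right)} = 2 C$
$\frac{o{\left(-609 \right)}}{u{\left(-901,951 \right)}} = \frac{2 \left(-609\right)}{-901} = \left(-1218\right) \left(- \frac{1}{901}\right) = \frac{1218}{901}$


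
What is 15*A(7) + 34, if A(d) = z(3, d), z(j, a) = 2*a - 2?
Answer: 214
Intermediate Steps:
z(j, a) = -2 + 2*a
A(d) = -2 + 2*d
15*A(7) + 34 = 15*(-2 + 2*7) + 34 = 15*(-2 + 14) + 34 = 15*12 + 34 = 180 + 34 = 214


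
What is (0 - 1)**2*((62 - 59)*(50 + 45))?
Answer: 285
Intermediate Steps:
(0 - 1)**2*((62 - 59)*(50 + 45)) = (-1)**2*(3*95) = 1*285 = 285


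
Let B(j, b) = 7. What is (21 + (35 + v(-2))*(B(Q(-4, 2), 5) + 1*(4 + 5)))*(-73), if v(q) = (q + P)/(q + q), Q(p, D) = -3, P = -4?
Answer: -44165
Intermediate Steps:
v(q) = (-4 + q)/(2*q) (v(q) = (q - 4)/(q + q) = (-4 + q)/((2*q)) = (-4 + q)*(1/(2*q)) = (-4 + q)/(2*q))
(21 + (35 + v(-2))*(B(Q(-4, 2), 5) + 1*(4 + 5)))*(-73) = (21 + (35 + (½)*(-4 - 2)/(-2))*(7 + 1*(4 + 5)))*(-73) = (21 + (35 + (½)*(-½)*(-6))*(7 + 1*9))*(-73) = (21 + (35 + 3/2)*(7 + 9))*(-73) = (21 + (73/2)*16)*(-73) = (21 + 584)*(-73) = 605*(-73) = -44165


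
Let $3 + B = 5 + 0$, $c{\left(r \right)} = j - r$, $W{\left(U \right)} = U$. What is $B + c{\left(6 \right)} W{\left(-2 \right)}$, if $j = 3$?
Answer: $8$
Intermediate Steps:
$c{\left(r \right)} = 3 - r$
$B = 2$ ($B = -3 + \left(5 + 0\right) = -3 + 5 = 2$)
$B + c{\left(6 \right)} W{\left(-2 \right)} = 2 + \left(3 - 6\right) \left(-2\right) = 2 - -6 = 2 + 6 = 8$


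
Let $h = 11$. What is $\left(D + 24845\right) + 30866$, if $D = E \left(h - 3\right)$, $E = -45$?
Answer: $55351$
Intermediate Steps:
$D = -360$ ($D = - 45 \left(11 - 3\right) = \left(-45\right) 8 = -360$)
$\left(D + 24845\right) + 30866 = \left(-360 + 24845\right) + 30866 = 24485 + 30866 = 55351$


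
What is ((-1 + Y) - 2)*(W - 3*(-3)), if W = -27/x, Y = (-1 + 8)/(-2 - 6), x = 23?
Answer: -1395/46 ≈ -30.326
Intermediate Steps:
Y = -7/8 (Y = 7/(-8) = 7*(-1/8) = -7/8 ≈ -0.87500)
W = -27/23 ≈ -1.1739
((-1 + Y) - 2)*(W - 3*(-3)) = ((-1 - 7/8) - 2)*(-27/23 - 3*(-3)) = (-15/8 - 2)*(-27/23 + 9) = -31/8*180/23 = -1395/46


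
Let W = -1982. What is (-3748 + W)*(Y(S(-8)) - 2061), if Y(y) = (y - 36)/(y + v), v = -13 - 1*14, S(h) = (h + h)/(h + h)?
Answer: 153423615/13 ≈ 1.1802e+7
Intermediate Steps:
S(h) = 1 (S(h) = (2*h)/((2*h)) = (2*h)*(1/(2*h)) = 1)
v = -27 (v = -13 - 14 = -27)
Y(y) = (-36 + y)/(-27 + y) (Y(y) = (y - 36)/(y - 27) = (-36 + y)/(-27 + y))
(-3748 + W)*(Y(S(-8)) - 2061) = (-3748 - 1982)*((-36 + 1)/(-27 + 1) - 2061) = -5730*(-35/(-26) - 2061) = -5730*(-1/26*(-35) - 2061) = -5730*(35/26 - 2061) = -5730*(-53551/26) = 153423615/13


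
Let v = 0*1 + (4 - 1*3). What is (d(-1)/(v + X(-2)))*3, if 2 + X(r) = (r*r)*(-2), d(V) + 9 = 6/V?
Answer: 5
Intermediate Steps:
d(V) = -9 + 6/V
v = 1 (v = 0 + (4 - 3) = 0 + 1 = 1)
X(r) = -2 - 2*r**2 (X(r) = -2 + (r*r)*(-2) = -2 + r**2*(-2) = -2 - 2*r**2)
(d(-1)/(v + X(-2)))*3 = ((-9 + 6/(-1))/(1 + (-2 - 2*(-2)**2)))*3 = ((-9 + 6*(-1))/(1 + (-2 - 2*4)))*3 = ((-9 - 6)/(1 + (-2 - 8)))*3 = -15/(1 - 10)*3 = -15/(-9)*3 = -15*(-1/9)*3 = (5/3)*3 = 5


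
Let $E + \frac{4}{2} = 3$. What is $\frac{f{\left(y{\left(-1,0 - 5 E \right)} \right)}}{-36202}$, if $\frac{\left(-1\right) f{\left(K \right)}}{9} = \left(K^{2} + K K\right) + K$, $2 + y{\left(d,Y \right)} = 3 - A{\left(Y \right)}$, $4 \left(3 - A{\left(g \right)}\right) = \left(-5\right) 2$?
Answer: $\frac{162}{18101} \approx 0.0089498$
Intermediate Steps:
$E = 1$ ($E = -2 + 3 = 1$)
$A{\left(g \right)} = \frac{11}{2}$ ($A{\left(g \right)} = 3 - \frac{\left(-5\right) 2}{4} = 3 - - \frac{5}{2} = 3 + \frac{5}{2} = \frac{11}{2}$)
$y{\left(d,Y \right)} = - \frac{9}{2}$ ($y{\left(d,Y \right)} = -2 + \left(3 - \frac{11}{2}\right) = -2 - \frac{5}{2} = - \frac{9}{2}$)
$f{\left(K \right)} = - 18 K^{2} - 9 K$ ($f{\left(K \right)} = - 9 \left(\left(K^{2} + K K\right) + K\right) = - 9 \left(\left(K^{2} + K^{2}\right) + K\right) = - 9 \left(2 K^{2} + K\right) = - 9 \left(K + 2 K^{2}\right) = - 18 K^{2} - 9 K$)
$\frac{f{\left(y{\left(-1,0 - 5 E \right)} \right)}}{-36202} = \frac{\left(-9\right) \left(- \frac{9}{2}\right) \left(1 + 2 \left(- \frac{9}{2}\right)\right)}{-36202} = \left(-9\right) \left(- \frac{9}{2}\right) \left(1 - 9\right) \left(- \frac{1}{36202}\right) = \left(-9\right) \left(- \frac{9}{2}\right) \left(-8\right) \left(- \frac{1}{36202}\right) = \left(-324\right) \left(- \frac{1}{36202}\right) = \frac{162}{18101}$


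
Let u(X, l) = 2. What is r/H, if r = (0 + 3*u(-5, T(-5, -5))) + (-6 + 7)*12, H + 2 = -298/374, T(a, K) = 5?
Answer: -3366/523 ≈ -6.4359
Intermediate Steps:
H = -523/187 (H = -2 - 298/374 = -2 - 298*1/374 = -2 - 149/187 = -523/187 ≈ -2.7968)
r = 18 (r = (0 + 3*2) + (-6 + 7)*12 = (0 + 6) + 1*12 = 6 + 12 = 18)
r/H = 18/(-523/187) = 18*(-187/523) = -3366/523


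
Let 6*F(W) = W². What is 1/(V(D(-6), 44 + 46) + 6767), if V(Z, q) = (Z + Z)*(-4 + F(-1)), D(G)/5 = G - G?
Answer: 1/6767 ≈ 0.00014778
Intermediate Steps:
D(G) = 0 (D(G) = 5*(G - G) = 5*0 = 0)
F(W) = W²/6
V(Z, q) = -23*Z/3 (V(Z, q) = (Z + Z)*(-4 + (⅙)*(-1)²) = (2*Z)*(-4 + (⅙)*1) = (2*Z)*(-4 + ⅙) = (2*Z)*(-23/6) = -23*Z/3)
1/(V(D(-6), 44 + 46) + 6767) = 1/(-23/3*0 + 6767) = 1/(0 + 6767) = 1/6767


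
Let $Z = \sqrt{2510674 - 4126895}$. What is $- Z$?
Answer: $- i \sqrt{1616221} \approx - 1271.3 i$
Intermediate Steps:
$Z = i \sqrt{1616221}$ ($Z = \sqrt{2510674 - 4126895} = \sqrt{-1616221} = i \sqrt{1616221} \approx 1271.3 i$)
$- Z = - i \sqrt{1616221}$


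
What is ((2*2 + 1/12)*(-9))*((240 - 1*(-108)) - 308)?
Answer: -1470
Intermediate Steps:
((2*2 + 1/12)*(-9))*((240 - 1*(-108)) - 308) = ((4 + 1/12)*(-9))*((240 + 108) - 308) = ((49/12)*(-9))*(348 - 308) = -147/4*40 = -1470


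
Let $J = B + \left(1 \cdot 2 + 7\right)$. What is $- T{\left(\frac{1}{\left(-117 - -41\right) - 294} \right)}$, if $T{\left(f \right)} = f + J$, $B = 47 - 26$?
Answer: $- \frac{11099}{370} \approx -29.997$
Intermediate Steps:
$B = 21$
$J = 30$ ($J = 21 + \left(1 \cdot 2 + 7\right) = 21 + \left(2 + 7\right) = 21 + 9 = 30$)
$T{\left(f \right)} = 30 + f$ ($T{\left(f \right)} = f + 30 = 30 + f$)
$- T{\left(\frac{1}{\left(-117 - -41\right) - 294} \right)} = - (30 + \frac{1}{\left(-117 - -41\right) - 294}) = - (30 + \frac{1}{\left(-117 + 41\right) - 294}) = - (30 + \frac{1}{-76 - 294}) = - (30 + \frac{1}{-370}) = - (30 - \frac{1}{370}) = \left(-1\right) \frac{11099}{370} = - \frac{11099}{370}$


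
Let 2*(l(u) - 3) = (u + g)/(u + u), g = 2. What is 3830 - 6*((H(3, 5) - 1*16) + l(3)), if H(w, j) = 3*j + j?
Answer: 7571/2 ≈ 3785.5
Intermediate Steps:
l(u) = 3 + (2 + u)/(4*u) (l(u) = 3 + ((u + 2)/(u + u))/2 = 3 + ((2 + u)/((2*u)))/2 = 3 + ((2 + u)*(1/(2*u)))/2 = 3 + ((2 + u)/(2*u))/2 = 3 + (2 + u)/(4*u))
H(w, j) = 4*j
3830 - 6*((H(3, 5) - 1*16) + l(3)) = 3830 - 6*((4*5 - 1*16) + (1/4)*(2 + 13*3)/3) = 3830 - 6*((20 - 16) + (1/4)*(1/3)*(2 + 39)) = 3830 - 6*(4 + (1/4)*(1/3)*41) = 3830 - 6*(4 + 41/12) = 3830 - 6*89/12 = 3830 - 1*89/2 = 3830 - 89/2 = 7571/2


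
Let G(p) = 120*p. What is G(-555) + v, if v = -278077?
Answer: -344677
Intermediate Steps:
G(-555) + v = 120*(-555) - 278077 = -66600 - 278077 = -344677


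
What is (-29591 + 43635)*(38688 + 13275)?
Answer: 729768372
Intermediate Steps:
(-29591 + 43635)*(38688 + 13275) = 14044*51963 = 729768372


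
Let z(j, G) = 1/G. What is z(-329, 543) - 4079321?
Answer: -2215071302/543 ≈ -4.0793e+6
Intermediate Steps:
z(-329, 543) - 4079321 = 1/543 - 4079321 = -2215071302/543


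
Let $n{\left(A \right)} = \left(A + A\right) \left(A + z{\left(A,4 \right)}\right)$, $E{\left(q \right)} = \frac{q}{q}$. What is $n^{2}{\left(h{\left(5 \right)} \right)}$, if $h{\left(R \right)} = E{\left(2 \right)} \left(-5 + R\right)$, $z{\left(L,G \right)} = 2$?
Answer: $0$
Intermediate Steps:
$E{\left(q \right)} = 1$
$h{\left(R \right)} = -5 + R$ ($h{\left(R \right)} = 1 \left(-5 + R\right) = -5 + R$)
$n{\left(A \right)} = 2 A \left(2 + A\right)$ ($n{\left(A \right)} = \left(A + A\right) \left(A + 2\right) = 2 A \left(2 + A\right)$)
$n^{2}{\left(h{\left(5 \right)} \right)} = \left(2 \left(-5 + 5\right) \left(2 + \left(-5 + 5\right)\right)\right)^{2} = \left(2 \cdot 0 \left(2 + 0\right)\right)^{2} = \left(2 \cdot 0 \cdot 2\right)^{2} = 0^{2} = 0$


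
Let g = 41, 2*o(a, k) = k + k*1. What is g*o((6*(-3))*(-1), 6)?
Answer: 246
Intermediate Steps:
o(a, k) = k (o(a, k) = (k + k*1)/2 = (k + k)/2 = (2*k)/2 = k)
g*o((6*(-3))*(-1), 6) = 41*6 = 246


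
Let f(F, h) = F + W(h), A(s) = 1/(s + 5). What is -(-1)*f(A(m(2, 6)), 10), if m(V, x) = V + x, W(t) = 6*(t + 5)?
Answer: 1171/13 ≈ 90.077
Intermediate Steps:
W(t) = 30 + 6*t (W(t) = 6*(5 + t) = 30 + 6*t)
A(s) = 1/(5 + s)
f(F, h) = 30 + F + 6*h (f(F, h) = F + (30 + 6*h) = 30 + F + 6*h)
-(-1)*f(A(m(2, 6)), 10) = -(-1)*(30 + 1/(5 + (2 + 6)) + 6*10) = -(-1)*(30 + 1/(5 + 8) + 60) = -(-1)*(30 + 1/13 + 60) = -(-1)*1171/13 = -1*(-1171/13) = 1171/13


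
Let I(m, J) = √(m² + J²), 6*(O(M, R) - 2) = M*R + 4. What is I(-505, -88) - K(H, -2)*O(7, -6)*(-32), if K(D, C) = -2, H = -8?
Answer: 832/3 + √262769 ≈ 789.94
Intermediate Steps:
O(M, R) = 8/3 + M*R/6 (O(M, R) = 2 + (M*R + 4)/6 = 2 + (4 + M*R)/6 = 2 + (⅔ + M*R/6) = 8/3 + M*R/6)
I(m, J) = √(J² + m²)
I(-505, -88) - K(H, -2)*O(7, -6)*(-32) = √((-88)² + (-505)²) - (-2*(8/3 + (⅙)*7*(-6)))*(-32) = √(7744 + 255025) - (-2*(8/3 - 7))*(-32) = √262769 - (-2*(-13/3))*(-32) = √262769 - 26*(-32)/3 = √262769 - 1*(-832/3) = √262769 + 832/3 = 832/3 + √262769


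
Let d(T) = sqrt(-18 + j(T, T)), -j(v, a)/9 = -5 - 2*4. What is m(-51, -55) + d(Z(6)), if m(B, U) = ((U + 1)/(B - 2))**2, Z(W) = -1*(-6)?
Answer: 2916/2809 + 3*sqrt(11) ≈ 10.988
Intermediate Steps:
j(v, a) = 117 (j(v, a) = -9*(-5 - 2*4) = -9*(-5 - 8) = -9*(-13) = 117)
Z(W) = 6
d(T) = 3*sqrt(11) (d(T) = sqrt(-18 + 117) = sqrt(99) = 3*sqrt(11))
m(B, U) = (1 + U)**2/(-2 + B)**2 (m(B, U) = ((1 + U)/(-2 + B))**2 = (1 + U)**2/(-2 + B)**2)
m(-51, -55) + d(Z(6)) = (1 - 55)**2/(-2 - 51)**2 + 3*sqrt(11) = (-54)**2/(-53)**2 + 3*sqrt(11) = 2916*(1/2809) + 3*sqrt(11) = 2916/2809 + 3*sqrt(11)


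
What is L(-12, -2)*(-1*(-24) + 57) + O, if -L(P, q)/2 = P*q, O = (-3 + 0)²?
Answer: -3879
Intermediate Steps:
O = 9 (O = (-3)² = 9)
L(P, q) = -2*P*q
L(-12, -2)*(-1*(-24) + 57) + O = (-2*(-12)*(-2))*(-1*(-24) + 57) + 9 = -48*(24 + 57) + 9 = -48*81 + 9 = -3888 + 9 = -3879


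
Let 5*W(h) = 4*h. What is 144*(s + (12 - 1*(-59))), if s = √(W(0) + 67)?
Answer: 10224 + 144*√67 ≈ 11403.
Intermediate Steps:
W(h) = 4*h/5 (W(h) = (4*h)/5 = 4*h/5)
s = √67 (s = √((⅘)*0 + 67) = √(0 + 67) = √67 ≈ 8.1853)
144*(s + (12 - 1*(-59))) = 144*(√67 + (12 - 1*(-59))) = 144*(√67 + (12 + 59)) = 144*(√67 + 71) = 144*(71 + √67) = 10224 + 144*√67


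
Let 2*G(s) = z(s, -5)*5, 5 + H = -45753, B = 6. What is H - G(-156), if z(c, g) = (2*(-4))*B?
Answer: -45638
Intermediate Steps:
H = -45758 (H = -5 - 45753 = -45758)
z(c, g) = -48 (z(c, g) = (2*(-4))*6 = -8*6 = -48)
G(s) = -120 (G(s) = (-48*5)/2 = (½)*(-240) = -120)
H - G(-156) = -45758 - 1*(-120) = -45758 + 120 = -45638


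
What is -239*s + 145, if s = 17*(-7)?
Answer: 28586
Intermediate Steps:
s = -119
-239*s + 145 = -239*(-119) + 145 = 28441 + 145 = 28586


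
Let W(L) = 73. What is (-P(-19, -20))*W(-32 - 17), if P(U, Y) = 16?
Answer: -1168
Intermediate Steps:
(-P(-19, -20))*W(-32 - 17) = -1*16*73 = -16*73 = -1168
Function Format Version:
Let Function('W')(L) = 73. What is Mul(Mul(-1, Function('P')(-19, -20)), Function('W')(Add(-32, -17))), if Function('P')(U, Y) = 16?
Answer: -1168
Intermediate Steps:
Mul(Mul(-1, Function('P')(-19, -20)), Function('W')(Add(-32, -17))) = Mul(Mul(-1, 16), 73) = Mul(-16, 73) = -1168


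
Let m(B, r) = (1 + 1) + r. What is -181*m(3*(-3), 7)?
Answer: -1629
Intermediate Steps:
m(B, r) = 2 + r
-181*m(3*(-3), 7) = -181*(2 + 7) = -181*9 = -1629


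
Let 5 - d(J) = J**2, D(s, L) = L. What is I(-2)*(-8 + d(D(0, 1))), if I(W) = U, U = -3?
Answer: 12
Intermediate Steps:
d(J) = 5 - J**2
I(W) = -3
I(-2)*(-8 + d(D(0, 1))) = -3*(-8 + (5 - 1*1**2)) = -3*(-8 + (5 - 1*1)) = -3*(-8 + (5 - 1)) = -3*(-8 + 4) = -3*(-4) = 12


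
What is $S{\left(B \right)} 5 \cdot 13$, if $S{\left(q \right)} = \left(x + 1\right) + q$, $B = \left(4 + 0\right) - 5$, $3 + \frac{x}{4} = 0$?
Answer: $-780$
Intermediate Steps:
$x = -12$ ($x = -12 + 4 \cdot 0 = -12 + 0 = -12$)
$B = -1$ ($B = 4 - 5 = -1$)
$S{\left(q \right)} = -11 + q$ ($S{\left(q \right)} = \left(-12 + 1\right) + q = -11 + q$)
$S{\left(B \right)} 5 \cdot 13 = \left(-11 - 1\right) 5 \cdot 13 = \left(-12\right) 5 \cdot 13 = \left(-60\right) 13 = -780$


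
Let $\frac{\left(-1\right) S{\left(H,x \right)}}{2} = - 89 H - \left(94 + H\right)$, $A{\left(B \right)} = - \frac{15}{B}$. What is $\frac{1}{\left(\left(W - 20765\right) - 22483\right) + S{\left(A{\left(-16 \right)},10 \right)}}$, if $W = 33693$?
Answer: $- \frac{4}{36793} \approx -0.00010872$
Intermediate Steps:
$S{\left(H,x \right)} = 188 + 180 H$ ($S{\left(H,x \right)} = - 2 \left(- 89 H - \left(94 + H\right)\right) = - 2 \left(-94 - 90 H\right) = 188 + 180 H$)
$\frac{1}{\left(\left(W - 20765\right) - 22483\right) + S{\left(A{\left(-16 \right)},10 \right)}} = \frac{1}{\left(\left(33693 - 20765\right) - 22483\right) + \left(188 + 180 \left(- \frac{15}{-16}\right)\right)} = \frac{1}{\left(12928 - 22483\right) + \left(188 + 180 \left(\left(-15\right) \left(- \frac{1}{16}\right)\right)\right)} = \frac{1}{-9555 + \left(188 + 180 \cdot \frac{15}{16}\right)} = \frac{1}{-9555 + \left(188 + \frac{675}{4}\right)} = \frac{1}{-9555 + \frac{1427}{4}} = \frac{1}{- \frac{36793}{4}} = - \frac{4}{36793}$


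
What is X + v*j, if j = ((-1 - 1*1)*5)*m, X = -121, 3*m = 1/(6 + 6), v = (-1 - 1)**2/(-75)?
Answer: -16333/135 ≈ -120.99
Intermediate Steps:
v = -4/75 (v = (-2)**2*(-1/75) = 4*(-1/75) = -4/75 ≈ -0.053333)
m = 1/36 (m = 1/(3*(6 + 6)) = (1/3)/12 = (1/3)*(1/12) = 1/36 ≈ 0.027778)
j = -5/18 (j = ((-1 - 1*1)*5)*(1/36) = ((-1 - 1)*5)*(1/36) = -2*5*(1/36) = -10*1/36 = -5/18 ≈ -0.27778)
X + v*j = -121 - 4/75*(-5/18) = -121 + 2/135 = -16333/135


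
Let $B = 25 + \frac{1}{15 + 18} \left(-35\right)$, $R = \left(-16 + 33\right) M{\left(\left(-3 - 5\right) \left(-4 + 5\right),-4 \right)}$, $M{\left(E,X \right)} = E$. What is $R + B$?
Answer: $- \frac{3698}{33} \approx -112.06$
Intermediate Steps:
$R = -136$ ($R = \left(-16 + 33\right) \left(-3 - 5\right) \left(-4 + 5\right) = 17 \left(\left(-8\right) 1\right) = 17 \left(-8\right) = -136$)
$B = \frac{790}{33}$ ($B = 25 + \frac{1}{33} \left(-35\right) = 25 - \frac{35}{33} = \frac{790}{33} \approx 23.939$)
$R + B = -136 + \frac{790}{33} = - \frac{3698}{33}$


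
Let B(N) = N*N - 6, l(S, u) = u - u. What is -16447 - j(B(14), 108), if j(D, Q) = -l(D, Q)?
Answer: -16447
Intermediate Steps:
l(S, u) = 0
B(N) = -6 + N**2 (B(N) = N**2 - 6 = -6 + N**2)
j(D, Q) = 0 (j(D, Q) = -1*0 = 0)
-16447 - j(B(14), 108) = -16447 - 1*0 = -16447 + 0 = -16447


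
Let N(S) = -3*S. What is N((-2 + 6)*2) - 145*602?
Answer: -87314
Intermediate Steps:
N((-2 + 6)*2) - 145*602 = -3*(-2 + 6)*2 - 145*602 = -12*2 - 87290 = -3*8 - 87290 = -24 - 87290 = -87314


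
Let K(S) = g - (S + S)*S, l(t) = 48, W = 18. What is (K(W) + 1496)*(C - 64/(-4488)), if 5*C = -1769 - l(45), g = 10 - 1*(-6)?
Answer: -293557536/935 ≈ -3.1397e+5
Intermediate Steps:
g = 16 (g = 10 + 6 = 16)
C = -1817/5 (C = (-1769 - 1*48)/5 = (-1769 - 48)/5 = (⅕)*(-1817) = -1817/5 ≈ -363.40)
K(S) = 16 - 2*S² (K(S) = 16 - (S + S)*S = 16 - 2*S*S = 16 - 2*S²)
(K(W) + 1496)*(C - 64/(-4488)) = ((16 - 2*18²) + 1496)*(-1817/5 - 64/(-4488)) = ((16 - 2*324) + 1496)*(-1817/5 - 64*(-1/4488)) = ((16 - 648) + 1496)*(-1817/5 + 8/561) = (-632 + 1496)*(-1019297/2805) = 864*(-1019297/2805) = -293557536/935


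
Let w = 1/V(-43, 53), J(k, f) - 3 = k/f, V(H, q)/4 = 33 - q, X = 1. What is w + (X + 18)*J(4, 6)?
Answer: 16717/240 ≈ 69.654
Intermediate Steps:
V(H, q) = 132 - 4*q (V(H, q) = 4*(33 - q) = 132 - 4*q)
J(k, f) = 3 + k/f
w = -1/80 (w = 1/(132 - 4*53) = 1/(132 - 212) = 1/(-80) = -1/80 ≈ -0.012500)
w + (X + 18)*J(4, 6) = -1/80 + (1 + 18)*(3 + 4/6) = -1/80 + 19*(3 + 4*(⅙)) = -1/80 + 19*(3 + ⅔) = -1/80 + 19*(11/3) = -1/80 + 209/3 = 16717/240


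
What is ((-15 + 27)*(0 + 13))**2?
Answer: 24336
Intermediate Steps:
((-15 + 27)*(0 + 13))**2 = (12*13)**2 = 156**2 = 24336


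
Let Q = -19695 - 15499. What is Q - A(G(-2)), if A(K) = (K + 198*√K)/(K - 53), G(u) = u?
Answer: -1935672/55 + 18*I*√2/5 ≈ -35194.0 + 5.0912*I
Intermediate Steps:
Q = -35194
A(K) = (K + 198*√K)/(-53 + K)
Q - A(G(-2)) = -35194 - (-2 + 198*√(-2))/(-53 - 2) = -35194 - (-2 + 198*(I*√2))/(-55) = -35194 - (-1)*(-2 + 198*I*√2)/55 = -35194 - (2/55 - 18*I*√2/5) = -35194 + (-2/55 + 18*I*√2/5) = -1935672/55 + 18*I*√2/5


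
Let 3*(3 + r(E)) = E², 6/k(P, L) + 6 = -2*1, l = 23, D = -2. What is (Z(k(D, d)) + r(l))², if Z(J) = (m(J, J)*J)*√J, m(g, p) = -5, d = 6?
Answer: 17299525/576 + 650*I*√3 ≈ 30034.0 + 1125.8*I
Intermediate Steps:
k(P, L) = -¾ (k(P, L) = 6/(-6 - 2*1) = 6/(-6 - 2) = 6/(-8) = 6*(-⅛) = -¾)
r(E) = -3 + E²/3
Z(J) = -5*J^(3/2) (Z(J) = (-5*J)*√J = -5*J^(3/2))
(Z(k(D, d)) + r(l))² = (-(-15)*I*√3/8 + (-3 + (⅓)*23²))² = (-(-15)*I*√3/8 + (-3 + (⅓)*529))² = (15*I*√3/8 + (-3 + 529/3))² = (15*I*√3/8 + 520/3)² = (520/3 + 15*I*√3/8)²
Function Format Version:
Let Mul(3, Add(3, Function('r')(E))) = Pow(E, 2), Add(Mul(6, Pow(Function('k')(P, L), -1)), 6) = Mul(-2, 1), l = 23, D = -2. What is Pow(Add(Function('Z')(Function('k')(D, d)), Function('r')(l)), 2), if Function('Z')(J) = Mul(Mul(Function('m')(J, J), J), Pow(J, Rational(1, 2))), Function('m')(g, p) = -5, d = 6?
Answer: Add(Rational(17299525, 576), Mul(650, I, Pow(3, Rational(1, 2)))) ≈ Add(30034., Mul(1125.8, I))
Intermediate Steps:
Function('k')(P, L) = Rational(-3, 4) (Function('k')(P, L) = Mul(6, Pow(Add(-6, Mul(-2, 1)), -1)) = Mul(6, Pow(Add(-6, -2), -1)) = Mul(6, Pow(-8, -1)) = Mul(6, Rational(-1, 8)) = Rational(-3, 4))
Function('r')(E) = Add(-3, Mul(Rational(1, 3), Pow(E, 2)))
Function('Z')(J) = Mul(-5, Pow(J, Rational(3, 2))) (Function('Z')(J) = Mul(Mul(-5, J), Pow(J, Rational(1, 2))) = Mul(-5, Pow(J, Rational(3, 2))))
Pow(Add(Function('Z')(Function('k')(D, d)), Function('r')(l)), 2) = Pow(Add(Mul(-5, Pow(Rational(-3, 4), Rational(3, 2))), Add(-3, Mul(Rational(1, 3), Pow(23, 2)))), 2) = Pow(Add(Mul(-5, Mul(Rational(-3, 8), I, Pow(3, Rational(1, 2)))), Add(-3, Mul(Rational(1, 3), 529))), 2) = Pow(Add(Mul(Rational(15, 8), I, Pow(3, Rational(1, 2))), Add(-3, Rational(529, 3))), 2) = Pow(Add(Mul(Rational(15, 8), I, Pow(3, Rational(1, 2))), Rational(520, 3)), 2) = Pow(Add(Rational(520, 3), Mul(Rational(15, 8), I, Pow(3, Rational(1, 2)))), 2)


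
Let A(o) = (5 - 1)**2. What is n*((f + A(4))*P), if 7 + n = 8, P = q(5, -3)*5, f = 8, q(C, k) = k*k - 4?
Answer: 600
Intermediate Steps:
q(C, k) = -4 + k**2 (q(C, k) = k**2 - 4 = -4 + k**2)
P = 25 (P = (-4 + (-3)**2)*5 = (-4 + 9)*5 = 5*5 = 25)
n = 1 (n = -7 + 8 = 1)
A(o) = 16 (A(o) = 4**2 = 16)
n*((f + A(4))*P) = 1*((8 + 16)*25) = 1*(24*25) = 1*600 = 600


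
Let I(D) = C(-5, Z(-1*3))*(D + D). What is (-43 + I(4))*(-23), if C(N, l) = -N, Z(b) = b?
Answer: 69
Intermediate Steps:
I(D) = 10*D (I(D) = (-1*(-5))*(D + D) = 5*(2*D) = 10*D)
(-43 + I(4))*(-23) = (-43 + 10*4)*(-23) = (-43 + 40)*(-23) = -3*(-23) = 69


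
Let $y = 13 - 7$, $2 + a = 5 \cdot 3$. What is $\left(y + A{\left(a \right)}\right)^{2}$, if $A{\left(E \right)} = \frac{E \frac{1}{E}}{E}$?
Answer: $\frac{6241}{169} \approx 36.929$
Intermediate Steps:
$a = 13$ ($a = -2 + 5 \cdot 3 = -2 + 15 = 13$)
$A{\left(E \right)} = \frac{1}{E}$ ($A{\left(E \right)} = 1 \frac{1}{E} = \frac{1}{E}$)
$y = 6$ ($y = 13 - 7 = 6$)
$\left(y + A{\left(a \right)}\right)^{2} = \left(6 + \frac{1}{13}\right)^{2} = \left(\frac{79}{13}\right)^{2} = \frac{6241}{169}$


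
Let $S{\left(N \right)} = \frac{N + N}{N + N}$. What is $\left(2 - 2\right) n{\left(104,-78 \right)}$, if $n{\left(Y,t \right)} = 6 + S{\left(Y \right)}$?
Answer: $0$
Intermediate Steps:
$S{\left(N \right)} = 1$ ($S{\left(N \right)} = \frac{2 N}{2 N} = 2 N \frac{1}{2 N} = 1$)
$n{\left(Y,t \right)} = 7$ ($n{\left(Y,t \right)} = 6 + 1 = 7$)
$\left(2 - 2\right) n{\left(104,-78 \right)} = \left(2 - 2\right) 7 = 0 \cdot 7 = 0$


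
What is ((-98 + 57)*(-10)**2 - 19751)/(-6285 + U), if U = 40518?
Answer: -23851/34233 ≈ -0.69673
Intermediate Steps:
((-98 + 57)*(-10)**2 - 19751)/(-6285 + U) = ((-98 + 57)*(-10)**2 - 19751)/(-6285 + 40518) = (-41*100 - 19751)/34233 = (-4100 - 19751)*(1/34233) = -23851*1/34233 = -23851/34233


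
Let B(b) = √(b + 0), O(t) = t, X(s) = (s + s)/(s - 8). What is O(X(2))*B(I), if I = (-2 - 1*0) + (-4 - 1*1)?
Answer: -2*I*√7/3 ≈ -1.7638*I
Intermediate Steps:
X(s) = 2*s/(-8 + s) (X(s) = (2*s)/(-8 + s) = 2*s/(-8 + s))
I = -7 (I = (-2 + 0) + (-4 - 1) = -2 - 5 = -7)
B(b) = √b
O(X(2))*B(I) = (2*2/(-8 + 2))*√(-7) = (2*2/(-6))*(I*√7) = (2*2*(-⅙))*(I*√7) = -2*I*√7/3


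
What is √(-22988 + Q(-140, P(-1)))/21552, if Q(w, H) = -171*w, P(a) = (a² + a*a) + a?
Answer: √238/10776 ≈ 0.0014316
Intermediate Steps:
P(a) = a + 2*a² (P(a) = (a² + a²) + a = 2*a² + a = a + 2*a²)
√(-22988 + Q(-140, P(-1)))/21552 = √(-22988 - 171*(-140))/21552 = √(-22988 + 23940)*(1/21552) = √952*(1/21552) = (2*√238)*(1/21552) = √238/10776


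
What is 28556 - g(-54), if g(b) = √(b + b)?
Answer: 28556 - 6*I*√3 ≈ 28556.0 - 10.392*I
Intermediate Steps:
g(b) = √2*√b (g(b) = √(2*b) = √2*√b)
28556 - g(-54) = 28556 - √2*√(-54) = 28556 - √2*3*I*√6 = 28556 - 6*I*√3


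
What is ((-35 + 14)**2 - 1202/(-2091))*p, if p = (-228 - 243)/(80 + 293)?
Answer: -144963281/259981 ≈ -557.59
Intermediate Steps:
p = -471/373 ≈ -1.2627
((-35 + 14)**2 - 1202/(-2091))*p = ((-35 + 14)**2 - 1202/(-2091))*(-471/373) = ((-21)**2 - 1202*(-1)/2091)*(-471/373) = (441 - 1*(-1202/2091))*(-471/373) = (441 + 1202/2091)*(-471/373) = (923333/2091)*(-471/373) = -144963281/259981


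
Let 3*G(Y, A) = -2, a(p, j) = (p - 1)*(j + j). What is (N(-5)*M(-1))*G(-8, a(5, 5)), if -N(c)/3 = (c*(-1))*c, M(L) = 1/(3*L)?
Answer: 50/3 ≈ 16.667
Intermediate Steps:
a(p, j) = 2*j*(-1 + p) (a(p, j) = (-1 + p)*(2*j) = 2*j*(-1 + p))
M(L) = 1/(3*L)
G(Y, A) = -⅔ (G(Y, A) = (⅓)*(-2) = -⅔)
N(c) = 3*c² (N(c) = -3*c*(-1)*c = -3*(-c)*c = -(-3)*c² = 3*c²)
(N(-5)*M(-1))*G(-8, a(5, 5)) = ((3*(-5)²)*((⅓)/(-1)))*(-⅔) = ((3*25)*((⅓)*(-1)))*(-⅔) = (75*(-⅓))*(-⅔) = -25*(-⅔) = 50/3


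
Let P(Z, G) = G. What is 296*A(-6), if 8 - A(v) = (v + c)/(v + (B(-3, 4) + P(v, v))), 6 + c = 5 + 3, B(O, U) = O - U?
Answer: 43808/19 ≈ 2305.7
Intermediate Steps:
c = 2 (c = -6 + (5 + 3) = -6 + 8 = 2)
A(v) = 8 - (2 + v)/(-7 + 2*v) (A(v) = 8 - (v + 2)/(v + ((-3 - 1*4) + v)) = 8 - (2 + v)/(v + ((-3 - 4) + v)) = 8 - (2 + v)/(v + (-7 + v)) = 8 - (2 + v)/(-7 + 2*v))
296*A(-6) = 296*((-58 + 15*(-6))/(-7 + 2*(-6))) = 296*((-58 - 90)/(-7 - 12)) = 296*(-148/(-19)) = 296*(-1/19*(-148)) = 296*(148/19) = 43808/19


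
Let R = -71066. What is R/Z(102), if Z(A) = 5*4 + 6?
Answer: -35533/13 ≈ -2733.3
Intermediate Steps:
Z(A) = 26 (Z(A) = 20 + 6 = 26)
R/Z(102) = -71066/26 = -71066*1/26 = -35533/13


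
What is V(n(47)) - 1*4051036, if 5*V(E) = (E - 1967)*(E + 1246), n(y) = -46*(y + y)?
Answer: -891482/5 ≈ -1.7830e+5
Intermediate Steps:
n(y) = -92*y
V(E) = (-1967 + E)*(1246 + E)/5 (V(E) = ((E - 1967)*(E + 1246))/5 = ((-1967 + E)*(1246 + E))/5 = (-1967 + E)*(1246 + E)/5)
V(n(47)) - 1*4051036 = (-2450882/5 - (-66332)*47/5 + (-92*47)²/5) - 1*4051036 = (-2450882/5 - 721/5*(-4324) + (⅕)*(-4324)²) - 4051036 = (-2450882/5 + 3117604/5 + (⅕)*18696976) - 4051036 = (-2450882/5 + 3117604/5 + 18696976/5) - 4051036 = 19363698/5 - 4051036 = -891482/5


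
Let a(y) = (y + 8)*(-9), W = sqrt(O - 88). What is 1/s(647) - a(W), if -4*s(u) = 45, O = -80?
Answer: 3236/45 + 18*I*sqrt(42) ≈ 71.911 + 116.65*I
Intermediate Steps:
s(u) = -45/4 (s(u) = -1/4*45 = -45/4)
W = 2*I*sqrt(42) (W = sqrt(-80 - 88) = sqrt(-168) = 2*I*sqrt(42) ≈ 12.961*I)
a(y) = -72 - 9*y (a(y) = (8 + y)*(-9) = -72 - 9*y)
1/s(647) - a(W) = 1/(-45/4) - (-72 - 18*I*sqrt(42)) = -4/45 - (-72 - 18*I*sqrt(42)) = -4/45 + (72 + 18*I*sqrt(42)) = 3236/45 + 18*I*sqrt(42)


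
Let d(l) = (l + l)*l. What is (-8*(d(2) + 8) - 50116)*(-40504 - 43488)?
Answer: 4220094048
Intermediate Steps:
d(l) = 2*l² (d(l) = (2*l)*l = 2*l²)
(-8*(d(2) + 8) - 50116)*(-40504 - 43488) = (-8*(2*2² + 8) - 50116)*(-40504 - 43488) = (-8*(2*4 + 8) - 50116)*(-83992) = (-8*(8 + 8) - 50116)*(-83992) = (-8*16 - 50116)*(-83992) = (-128 - 50116)*(-83992) = -50244*(-83992) = 4220094048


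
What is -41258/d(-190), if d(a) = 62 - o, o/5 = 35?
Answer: 41258/113 ≈ 365.12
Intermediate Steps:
o = 175 (o = 5*35 = 175)
d(a) = -113 (d(a) = 62 - 1*175 = 62 - 175 = -113)
-41258/d(-190) = -41258/(-113) = -41258*(-1/113) = 41258/113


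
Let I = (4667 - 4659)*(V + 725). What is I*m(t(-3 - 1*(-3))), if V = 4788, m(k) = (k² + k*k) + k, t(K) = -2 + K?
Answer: 264624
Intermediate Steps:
m(k) = k + 2*k² (m(k) = (k² + k²) + k = 2*k² + k = k + 2*k²)
I = 44104 (I = (4667 - 4659)*(4788 + 725) = 8*5513 = 44104)
I*m(t(-3 - 1*(-3))) = 44104*((-2 + (-3 - 1*(-3)))*(1 + 2*(-2 + (-3 - 1*(-3))))) = 44104*((-2 + (-3 + 3))*(1 + 2*(-2 + (-3 + 3)))) = 44104*((-2 + 0)*(1 + 2*(-2 + 0))) = 44104*(-2*(1 + 2*(-2))) = 44104*(-2*(1 - 4)) = 44104*(-2*(-3)) = 44104*6 = 264624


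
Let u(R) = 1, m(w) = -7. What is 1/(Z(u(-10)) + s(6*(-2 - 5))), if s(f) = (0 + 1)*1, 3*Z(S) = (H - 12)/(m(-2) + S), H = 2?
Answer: 9/14 ≈ 0.64286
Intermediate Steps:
Z(S) = -10/(3*(-7 + S)) (Z(S) = ((2 - 12)/(-7 + S))/3 = (-10/(-7 + S))/3 = -10/(3*(-7 + S)))
s(f) = 1 (s(f) = 1*1 = 1)
1/(Z(u(-10)) + s(6*(-2 - 5))) = 1/(-10/(-21 + 3*1) + 1) = 1/(-10/(-21 + 3) + 1) = 1/(-10/(-18) + 1) = 1/(-10*(-1/18) + 1) = 1/(5/9 + 1) = 1/(14/9) = 9/14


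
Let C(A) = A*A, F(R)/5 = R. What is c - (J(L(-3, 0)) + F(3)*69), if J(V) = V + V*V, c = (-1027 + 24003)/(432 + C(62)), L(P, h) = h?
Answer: -1100671/1069 ≈ -1029.6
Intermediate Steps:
F(R) = 5*R
C(A) = A²
c = 5744/1069 (c = (-1027 + 24003)/(432 + 62²) = 22976/(432 + 3844) = 22976/4276 = 22976*(1/4276) = 5744/1069 ≈ 5.3732)
J(V) = V + V²
c - (J(L(-3, 0)) + F(3)*69) = 5744/1069 - (0*(1 + 0) + (5*3)*69) = 5744/1069 - (0*1 + 15*69) = 5744/1069 - (0 + 1035) = 5744/1069 - 1*1035 = 5744/1069 - 1035 = -1100671/1069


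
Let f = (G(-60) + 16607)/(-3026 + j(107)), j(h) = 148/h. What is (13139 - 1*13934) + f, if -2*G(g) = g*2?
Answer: -259072399/323634 ≈ -800.51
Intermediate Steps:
G(g) = -g (G(g) = -g*2/2 = -g)
f = -1783369/323634 (f = (-1*(-60) + 16607)/(-3026 + 148/107) = (60 + 16607)/(-3026 + 148*(1/107)) = 16667/(-3026 + 148/107) = 16667/(-323634/107) = 16667*(-107/323634) = -1783369/323634 ≈ -5.5105)
(13139 - 1*13934) + f = (13139 - 1*13934) - 1783369/323634 = (13139 - 13934) - 1783369/323634 = -795 - 1783369/323634 = -259072399/323634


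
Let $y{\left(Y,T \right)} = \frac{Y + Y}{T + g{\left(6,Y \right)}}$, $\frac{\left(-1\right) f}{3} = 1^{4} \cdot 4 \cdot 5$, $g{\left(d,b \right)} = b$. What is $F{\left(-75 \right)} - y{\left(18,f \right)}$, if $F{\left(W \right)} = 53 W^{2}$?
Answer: $\frac{2086881}{7} \approx 2.9813 \cdot 10^{5}$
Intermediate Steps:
$f = -60$ ($f = - 3 \cdot 1^{4} \cdot 4 \cdot 5 = - 3 \cdot 1 \cdot 4 \cdot 5 = - 3 \cdot 4 \cdot 5 = \left(-3\right) 20 = -60$)
$y{\left(Y,T \right)} = \frac{2 Y}{T + Y}$ ($y{\left(Y,T \right)} = \frac{Y + Y}{T + Y} = \frac{2 Y}{T + Y}$)
$F{\left(-75 \right)} - y{\left(18,f \right)} = 53 \left(-75\right)^{2} - 2 \cdot 18 \frac{1}{-60 + 18} = 53 \cdot 5625 - 2 \cdot 18 \frac{1}{-42} = 298125 - 2 \cdot 18 \left(- \frac{1}{42}\right) = 298125 - - \frac{6}{7} = 298125 + \frac{6}{7} = \frac{2086881}{7}$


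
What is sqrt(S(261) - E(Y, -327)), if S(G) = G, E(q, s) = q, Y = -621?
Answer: 21*sqrt(2) ≈ 29.698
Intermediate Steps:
sqrt(S(261) - E(Y, -327)) = sqrt(261 - 1*(-621)) = sqrt(261 + 621) = sqrt(882) = 21*sqrt(2)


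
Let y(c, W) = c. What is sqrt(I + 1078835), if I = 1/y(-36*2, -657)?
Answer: sqrt(155352238)/12 ≈ 1038.7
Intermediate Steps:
I = -1/72 (I = 1/(-36*2) = 1/(-72) = -1/72 ≈ -0.013889)
sqrt(I + 1078835) = sqrt(-1/72 + 1078835) = sqrt(77676119/72) = sqrt(155352238)/12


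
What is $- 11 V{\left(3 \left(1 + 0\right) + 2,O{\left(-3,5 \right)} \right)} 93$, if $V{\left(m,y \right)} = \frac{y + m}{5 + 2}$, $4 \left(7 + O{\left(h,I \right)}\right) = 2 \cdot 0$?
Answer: $\frac{2046}{7} \approx 292.29$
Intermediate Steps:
$O{\left(h,I \right)} = -7$ ($O{\left(h,I \right)} = -7 + \frac{2 \cdot 0}{4} = -7 + \frac{1}{4} \cdot 0 = -7 + 0 = -7$)
$V{\left(m,y \right)} = \frac{m}{7} + \frac{y}{7}$ ($V{\left(m,y \right)} = \frac{m + y}{7} = \left(m + y\right) \frac{1}{7} = \frac{m}{7} + \frac{y}{7}$)
$- 11 V{\left(3 \left(1 + 0\right) + 2,O{\left(-3,5 \right)} \right)} 93 = - 11 \left(\frac{3 \left(1 + 0\right) + 2}{7} + \frac{1}{7} \left(-7\right)\right) 93 = - 11 \left(\frac{3 \cdot 1 + 2}{7} - 1\right) 93 = - 11 \left(\frac{3 + 2}{7} - 1\right) 93 = - 11 \left(\frac{1}{7} \cdot 5 - 1\right) 93 = - 11 \left(\frac{5}{7} - 1\right) 93 = \left(-11\right) \left(- \frac{2}{7}\right) 93 = \frac{22}{7} \cdot 93 = \frac{2046}{7}$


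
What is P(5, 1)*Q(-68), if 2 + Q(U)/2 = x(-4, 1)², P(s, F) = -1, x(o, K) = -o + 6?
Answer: -196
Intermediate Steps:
x(o, K) = 6 - o
Q(U) = 196 (Q(U) = -4 + 2*(6 - 1*(-4))² = -4 + 2*(6 + 4)² = -4 + 2*10² = -4 + 2*100 = -4 + 200 = 196)
P(5, 1)*Q(-68) = -1*196 = -196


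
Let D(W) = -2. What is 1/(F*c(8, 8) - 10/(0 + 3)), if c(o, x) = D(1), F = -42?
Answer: 3/242 ≈ 0.012397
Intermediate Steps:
c(o, x) = -2
1/(F*c(8, 8) - 10/(0 + 3)) = 1/(-42*(-2) - 10/(0 + 3)) = 1/(84 - 10/3) = 1/(242/3) = 3/242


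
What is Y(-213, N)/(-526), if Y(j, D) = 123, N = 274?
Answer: -123/526 ≈ -0.23384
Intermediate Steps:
Y(-213, N)/(-526) = 123/(-526) = 123*(-1/526) = -123/526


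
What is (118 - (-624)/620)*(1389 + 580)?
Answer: 36320174/155 ≈ 2.3432e+5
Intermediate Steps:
(118 - (-624)/620)*(1389 + 580) = (118 - (-624)/620)*1969 = (118 - 1*(-156/155))*1969 = (118 + 156/155)*1969 = (18446/155)*1969 = 36320174/155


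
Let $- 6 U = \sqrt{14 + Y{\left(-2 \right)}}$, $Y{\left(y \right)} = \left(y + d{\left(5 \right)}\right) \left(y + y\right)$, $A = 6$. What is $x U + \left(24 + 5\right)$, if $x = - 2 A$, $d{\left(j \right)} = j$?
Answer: $29 + 2 \sqrt{2} \approx 31.828$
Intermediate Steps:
$Y{\left(y \right)} = 2 y \left(5 + y\right)$ ($Y{\left(y \right)} = \left(y + 5\right) \left(y + y\right) = \left(5 + y\right) 2 y = 2 y \left(5 + y\right)$)
$x = -12$ ($x = \left(-2\right) 6 = -12$)
$U = - \frac{\sqrt{2}}{6}$ ($U = - \frac{\sqrt{14 + 2 \left(-2\right) \left(5 - 2\right)}}{6} = - \frac{\sqrt{14 + 2 \left(-2\right) 3}}{6} = - \frac{\sqrt{14 - 12}}{6} = - \frac{\sqrt{2}}{6} \approx -0.2357$)
$x U + \left(24 + 5\right) = - 12 \left(- \frac{\sqrt{2}}{6}\right) + \left(24 + 5\right) = 2 \sqrt{2} + 29 = 29 + 2 \sqrt{2}$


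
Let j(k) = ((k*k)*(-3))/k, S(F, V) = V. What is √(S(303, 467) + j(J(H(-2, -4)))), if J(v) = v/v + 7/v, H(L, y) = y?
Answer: √1877/2 ≈ 21.662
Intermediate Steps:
J(v) = 1 + 7/v
j(k) = -3*k (j(k) = (k²*(-3))/k = (-3*k²)/k = -3*k)
√(S(303, 467) + j(J(H(-2, -4)))) = √(467 - 3*(7 - 4)/(-4)) = √(467 - (-3)*3/4) = √(467 - 3*(-¾)) = √(467 + 9/4) = √(1877/4) = √1877/2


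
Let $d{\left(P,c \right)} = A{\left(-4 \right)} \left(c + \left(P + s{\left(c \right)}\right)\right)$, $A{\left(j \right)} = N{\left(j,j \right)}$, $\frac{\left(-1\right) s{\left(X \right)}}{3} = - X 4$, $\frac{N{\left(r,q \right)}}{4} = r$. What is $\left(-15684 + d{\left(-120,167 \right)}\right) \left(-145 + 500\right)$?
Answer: $-17217500$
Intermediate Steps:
$N{\left(r,q \right)} = 4 r$
$s{\left(X \right)} = 12 X$ ($s{\left(X \right)} = - 3 \left(- X 4\right) = - 3 \left(- 4 X\right) = 12 X$)
$A{\left(j \right)} = 4 j$
$d{\left(P,c \right)} = - 208 c - 16 P$ ($d{\left(P,c \right)} = 4 \left(-4\right) \left(c + \left(P + 12 c\right)\right) = - 16 \left(P + 13 c\right) = - 208 c - 16 P$)
$\left(-15684 + d{\left(-120,167 \right)}\right) \left(-145 + 500\right) = \left(-15684 - 32816\right) \left(-145 + 500\right) = \left(-15684 + \left(-34736 + 1920\right)\right) 355 = \left(-15684 - 32816\right) 355 = \left(-48500\right) 355 = -17217500$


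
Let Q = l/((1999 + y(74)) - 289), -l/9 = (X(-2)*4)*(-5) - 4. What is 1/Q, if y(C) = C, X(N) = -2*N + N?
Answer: 446/99 ≈ 4.5051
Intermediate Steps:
X(N) = -N
l = 396 (l = -9*((-1*(-2)*4)*(-5) - 4) = -9*((2*4)*(-5) - 4) = -9*(8*(-5) - 4) = -9*(-40 - 4) = -9*(-44) = 396)
Q = 99/446 (Q = 396/((1999 + 74) - 289) = 396/(2073 - 289) = 396/1784 = (1/1784)*396 = 99/446 ≈ 0.22197)
1/Q = 1/(99/446) = 446/99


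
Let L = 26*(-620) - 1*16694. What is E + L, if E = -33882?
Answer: -66696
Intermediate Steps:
L = -32814 (L = -16120 - 16694 = -32814)
E + L = -33882 - 32814 = -66696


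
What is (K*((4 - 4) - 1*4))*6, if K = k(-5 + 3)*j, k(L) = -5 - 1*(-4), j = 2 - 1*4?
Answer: -48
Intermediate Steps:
j = -2 (j = 2 - 4 = -2)
k(L) = -1 (k(L) = -5 + 4 = -1)
K = 2 (K = -1*(-2) = 2)
(K*((4 - 4) - 1*4))*6 = (2*((4 - 4) - 1*4))*6 = (2*(0 - 4))*6 = (2*(-4))*6 = -8*6 = -48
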